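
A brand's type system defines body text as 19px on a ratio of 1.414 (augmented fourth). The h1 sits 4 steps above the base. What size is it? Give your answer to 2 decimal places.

75.95px

A modular type scale is a geometric sequence: sizeₙ = base × rⁿ.
19.0 × 1.414⁴ = 19.0 × 3.99758 ≈ 75.95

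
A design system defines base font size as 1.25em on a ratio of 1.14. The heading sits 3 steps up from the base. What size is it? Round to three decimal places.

1.852em

Each step on a modular scale multiplies by the ratio, so the size n steps from the base is base × ratioⁿ.
1.25 × 1.14³ = 1.25 × 1.48154 ≈ 1.852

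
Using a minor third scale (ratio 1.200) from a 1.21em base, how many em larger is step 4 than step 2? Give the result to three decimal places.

0.767em

Step 2: 1.21 × 1.200² = 1.74240em
Step 4: 1.21 × 1.200⁴ = 2.50906em
Difference: 2.50906 − 1.74240 = 0.76666em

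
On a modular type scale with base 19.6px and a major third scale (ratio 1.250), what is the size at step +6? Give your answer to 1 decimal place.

74.8px

Every step multiplies by the scale ratio.
19.6 × 1.250⁶ = 19.6 × 3.81470 ≈ 74.77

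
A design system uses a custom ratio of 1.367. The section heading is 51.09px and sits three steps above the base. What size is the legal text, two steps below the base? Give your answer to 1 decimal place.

51.09 ÷ 1.367⁵ = 51.09 ÷ 4.77356 ≈ 10.703

10.7px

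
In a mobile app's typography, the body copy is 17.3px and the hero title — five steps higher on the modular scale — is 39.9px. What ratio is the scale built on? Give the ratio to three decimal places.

1.182

r⁵ = 39.9 / 17.3, so r = (39.9/17.3)^(1/5).
r = 2.3064^(1/5) ≈ 1.1819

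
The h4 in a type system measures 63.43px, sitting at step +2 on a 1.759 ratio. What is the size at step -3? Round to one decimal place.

The gap is -3 − (2) = -5 steps, so the factor is 1.759^-5.
63.43 ÷ 1.759⁵ = 63.43 ÷ 16.83950 ≈ 3.767

3.8px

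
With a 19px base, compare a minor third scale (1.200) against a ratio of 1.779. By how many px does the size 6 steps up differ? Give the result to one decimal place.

545.6px

Minor third: 19.0 × 1.200⁶ = 56.734px
At 1.779: 19.0 × 1.779⁶ = 602.295px
Difference: 602.295 − 56.734 = 545.561px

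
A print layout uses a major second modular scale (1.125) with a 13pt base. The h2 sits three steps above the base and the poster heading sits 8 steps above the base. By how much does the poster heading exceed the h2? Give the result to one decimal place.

Step 3: 13.0 × 1.125³ = 18.510pt
Step 8: 13.0 × 1.125⁸ = 33.355pt
Difference: 33.355 − 18.510 = 14.845pt

14.8pt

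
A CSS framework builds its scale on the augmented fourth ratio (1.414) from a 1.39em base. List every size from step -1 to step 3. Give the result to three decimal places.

Step -1: 1.39 ÷ 1.414 = 0.983
Step 0: 1.39em
Step 1: 1.39 × 1.414 = 1.965
Step 2: 1.39 × 1.414² = 2.779
Step 3: 1.39 × 1.414³ = 3.930

0.983em, 1.390em, 1.965em, 2.779em, 3.930em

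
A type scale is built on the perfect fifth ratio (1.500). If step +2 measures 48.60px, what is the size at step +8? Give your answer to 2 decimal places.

48.60 × 1.500⁶ = 48.60 × 11.39062 ≈ 553.584

553.58px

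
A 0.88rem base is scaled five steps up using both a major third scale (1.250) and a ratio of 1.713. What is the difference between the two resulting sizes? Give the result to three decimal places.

Major third: 0.88 × 1.250⁵ = 2.68555rem
At 1.713: 0.88 × 1.713⁵ = 12.97984rem
Difference: 12.97984 − 2.68555 = 10.29429rem

10.294rem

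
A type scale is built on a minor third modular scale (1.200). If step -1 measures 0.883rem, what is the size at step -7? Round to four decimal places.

0.883 ÷ 1.200⁶ = 0.883 ÷ 2.98598 ≈ 0.2957

0.2957rem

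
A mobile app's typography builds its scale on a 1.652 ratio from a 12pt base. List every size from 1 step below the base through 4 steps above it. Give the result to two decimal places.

7.26pt, 12.00pt, 19.82pt, 32.75pt, 54.10pt, 89.38pt

Step -1: 12.0 ÷ 1.652 = 7.26
Step 0: 12pt
Step 1: 12.0 × 1.652 = 19.82
Step 2: 12.0 × 1.652² = 32.75
Step 3: 12.0 × 1.652³ = 54.10
Step 4: 12.0 × 1.652⁴ = 89.38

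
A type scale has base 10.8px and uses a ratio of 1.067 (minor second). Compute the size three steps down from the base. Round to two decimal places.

8.89px

10.8 ÷ 1.067³ = 10.8 ÷ 1.21477 ≈ 8.89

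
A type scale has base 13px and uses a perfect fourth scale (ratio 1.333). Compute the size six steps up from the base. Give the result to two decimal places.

Each step on a modular scale multiplies by the ratio, so the size n steps from the base is base × ratioⁿ.
13.0 × 1.333⁶ = 13.0 × 5.61023 ≈ 72.93

72.93px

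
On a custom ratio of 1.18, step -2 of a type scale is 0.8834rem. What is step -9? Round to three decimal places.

0.8834 ÷ 1.18⁷ = 0.8834 ÷ 3.18547 ≈ 0.277

0.277rem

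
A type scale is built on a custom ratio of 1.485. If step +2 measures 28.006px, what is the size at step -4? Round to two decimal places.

2.61px

28.006 ÷ 1.485⁶ = 28.006 ÷ 10.72405 ≈ 2.612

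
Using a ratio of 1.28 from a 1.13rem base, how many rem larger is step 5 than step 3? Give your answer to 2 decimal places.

Step 3: 1.13 × 1.28³ = 2.3698rem
Step 5: 1.13 × 1.28⁵ = 3.8827rem
Difference: 3.8827 − 2.3698 = 1.5129rem

1.51rem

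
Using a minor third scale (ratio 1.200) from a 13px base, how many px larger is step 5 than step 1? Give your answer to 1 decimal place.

16.7px

Step 1: 13.0 × 1.200 = 15.600px
Step 5: 13.0 × 1.200⁵ = 32.348px
Difference: 32.348 − 15.600 = 16.748px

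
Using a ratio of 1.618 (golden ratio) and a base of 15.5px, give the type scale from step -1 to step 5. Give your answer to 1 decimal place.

9.6px, 15.5px, 25.1px, 40.6px, 65.7px, 106.2px, 171.9px

Step -1: 15.5 ÷ 1.618 = 9.6
Step 0: 15.5px
Step 1: 15.5 × 1.618 = 25.1
Step 2: 15.5 × 1.618² = 40.6
Step 3: 15.5 × 1.618³ = 65.7
Step 4: 15.5 × 1.618⁴ = 106.2
Step 5: 15.5 × 1.618⁵ = 171.9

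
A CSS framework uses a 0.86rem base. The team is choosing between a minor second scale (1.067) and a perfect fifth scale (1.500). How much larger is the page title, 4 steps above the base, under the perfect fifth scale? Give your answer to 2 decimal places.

Minor second: 0.86 × 1.067⁴ = 1.1147rem
Perfect fifth: 0.86 × 1.500⁴ = 4.3537rem
Difference: 4.3537 − 1.1147 = 3.2390rem

3.24rem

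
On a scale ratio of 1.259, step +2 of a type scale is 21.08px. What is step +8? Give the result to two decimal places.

Moving from step +2 to step +8 is 6 steps up, so multiply by r⁶.
21.08 × 1.259⁶ = 21.08 × 3.98249 ≈ 83.951

83.95px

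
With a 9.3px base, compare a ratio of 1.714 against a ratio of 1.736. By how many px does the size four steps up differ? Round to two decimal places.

4.20px

At 1.714: 9.3 × 1.714⁴ = 80.2650px
At 1.736: 9.3 × 1.736⁴ = 84.4660px
Difference: 84.4660 − 80.2650 = 4.2010px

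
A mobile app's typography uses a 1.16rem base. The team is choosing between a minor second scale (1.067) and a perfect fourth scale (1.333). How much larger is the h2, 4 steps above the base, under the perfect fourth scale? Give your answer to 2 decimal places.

Minor second: 1.16 × 1.067⁴ = 1.5035rem
Perfect fourth: 1.16 × 1.333⁴ = 3.6625rem
Difference: 3.6625 − 1.5035 = 2.1590rem

2.16rem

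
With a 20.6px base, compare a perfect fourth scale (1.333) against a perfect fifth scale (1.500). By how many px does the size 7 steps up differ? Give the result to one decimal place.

Perfect fourth: 20.6 × 1.333⁷ = 154.056px
Perfect fifth: 20.6 × 1.500⁷ = 351.970px
Difference: 351.970 − 154.056 = 197.914px

197.9px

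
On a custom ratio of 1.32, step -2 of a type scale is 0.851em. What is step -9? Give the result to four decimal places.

The gap is -9 − (-2) = -7 steps, so the factor is 1.32^-7.
0.851 ÷ 1.32⁷ = 0.851 ÷ 6.98261 ≈ 0.1219

0.1219em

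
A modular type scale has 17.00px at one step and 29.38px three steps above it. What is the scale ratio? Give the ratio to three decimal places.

1.200

r³ = 29.38 / 17.00, so r = (29.38/17.00)^(1/3).
r = 1.7282^(1/3) ≈ 1.2001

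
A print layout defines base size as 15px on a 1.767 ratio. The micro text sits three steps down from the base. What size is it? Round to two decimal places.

2.72px

15.0 ÷ 1.767³ = 15.0 ÷ 5.51708 ≈ 2.72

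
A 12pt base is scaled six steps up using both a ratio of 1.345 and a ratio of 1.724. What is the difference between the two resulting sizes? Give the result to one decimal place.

At 1.345: 12.0 × 1.345⁶ = 71.042pt
At 1.724: 12.0 × 1.724⁶ = 315.068pt
Difference: 315.068 − 71.042 = 244.026pt

244.0pt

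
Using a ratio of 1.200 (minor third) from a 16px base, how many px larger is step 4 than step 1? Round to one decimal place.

14.0px

Step 1: 16.0 × 1.200 = 19.200px
Step 4: 16.0 × 1.200⁴ = 33.178px
Difference: 33.178 − 19.200 = 13.978px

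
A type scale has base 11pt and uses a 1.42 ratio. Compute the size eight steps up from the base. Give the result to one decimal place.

181.8pt

11.0 × 1.42⁸ = 11.0 × 16.53129 ≈ 181.84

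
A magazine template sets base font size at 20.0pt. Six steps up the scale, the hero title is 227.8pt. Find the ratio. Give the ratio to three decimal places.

1.500

r⁶ = 227.8 / 20.0, so r = (227.8/20.0)^(1/6).
r = 11.3900^(1/6) ≈ 1.5000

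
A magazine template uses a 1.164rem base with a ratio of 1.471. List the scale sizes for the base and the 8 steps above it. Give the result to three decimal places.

1.164rem, 1.712rem, 2.519rem, 3.705rem, 5.450rem, 8.017rem, 11.793rem, 17.348rem, 25.518rem

Step 0: 1.164rem
Step 1: 1.164 × 1.471 = 1.712
Step 2: 1.164 × 1.471² = 2.519
Step 3: 1.164 × 1.471³ = 3.705
Step 4: 1.164 × 1.471⁴ = 5.450
Step 5: 1.164 × 1.471⁵ = 8.017
Step 6: 1.164 × 1.471⁶ = 11.793
Step 7: 1.164 × 1.471⁷ = 17.348
Step 8: 1.164 × 1.471⁸ = 25.518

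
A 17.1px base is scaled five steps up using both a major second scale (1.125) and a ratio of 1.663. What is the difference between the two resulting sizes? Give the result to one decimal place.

186.7px

Major second: 17.1 × 1.125⁵ = 30.815px
At 1.663: 17.1 × 1.663⁵ = 217.499px
Difference: 217.499 − 30.815 = 186.684px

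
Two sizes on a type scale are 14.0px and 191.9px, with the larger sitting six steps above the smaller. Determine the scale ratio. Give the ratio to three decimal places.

The ratio satisfies 14.0 × r⁶ = 191.9, so r = (191.9 / 14.0)^(1/6).
r = 13.7071^(1/6) ≈ 1.5470

1.547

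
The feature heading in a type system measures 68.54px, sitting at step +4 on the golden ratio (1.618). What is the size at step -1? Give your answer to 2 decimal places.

68.54 ÷ 1.618⁵ = 68.54 ÷ 11.08901 ≈ 6.181

6.18px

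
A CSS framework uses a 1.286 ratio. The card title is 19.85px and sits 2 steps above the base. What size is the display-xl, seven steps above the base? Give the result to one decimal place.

69.8px

19.85 × 1.286⁵ = 19.85 × 3.51726 ≈ 69.818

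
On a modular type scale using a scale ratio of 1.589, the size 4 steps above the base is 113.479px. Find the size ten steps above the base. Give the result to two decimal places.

1826.66px

113.479 × 1.589⁶ = 113.479 × 16.09694 ≈ 1826.665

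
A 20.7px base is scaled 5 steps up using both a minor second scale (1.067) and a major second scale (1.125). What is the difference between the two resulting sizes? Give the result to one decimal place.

8.7px

Minor second: 20.7 × 1.067⁵ = 28.628px
Major second: 20.7 × 1.125⁵ = 37.302px
Difference: 37.302 − 28.628 = 8.674px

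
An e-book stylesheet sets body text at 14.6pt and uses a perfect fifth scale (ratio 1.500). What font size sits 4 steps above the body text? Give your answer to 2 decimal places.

14.6 × 1.500⁴ = 14.6 × 5.06250 ≈ 73.91

73.91pt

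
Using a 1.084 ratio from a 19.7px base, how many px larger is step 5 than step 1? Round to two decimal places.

Step 1: 19.7 × 1.084 = 21.3548px
Step 5: 19.7 × 1.084⁵ = 29.4858px
Difference: 29.4858 − 21.3548 = 8.1310px

8.13px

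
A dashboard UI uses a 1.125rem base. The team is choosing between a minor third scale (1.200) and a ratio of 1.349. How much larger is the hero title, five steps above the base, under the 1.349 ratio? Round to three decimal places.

Minor third: 1.125 × 1.200⁵ = 2.79936rem
At 1.349: 1.125 × 1.349⁵ = 5.02588rem
Difference: 5.02588 − 2.79936 = 2.22652rem

2.227rem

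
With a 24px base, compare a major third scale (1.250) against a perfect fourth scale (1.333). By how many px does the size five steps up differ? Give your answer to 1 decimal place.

27.8px

Major third: 24.0 × 1.250⁵ = 73.242px
Perfect fourth: 24.0 × 1.333⁵ = 101.009px
Difference: 101.009 − 73.242 = 27.767px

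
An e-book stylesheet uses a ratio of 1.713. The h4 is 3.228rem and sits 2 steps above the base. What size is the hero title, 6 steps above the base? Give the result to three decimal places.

27.795rem

The gap is 6 − (2) = 4 steps, so the factor is 1.713^4.
3.228 × 1.713⁴ = 3.228 × 8.61052 ≈ 27.795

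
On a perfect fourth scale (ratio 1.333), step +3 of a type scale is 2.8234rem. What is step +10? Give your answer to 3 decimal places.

2.8234 × 1.333⁷ = 2.8234 × 7.47844 ≈ 21.115

21.115rem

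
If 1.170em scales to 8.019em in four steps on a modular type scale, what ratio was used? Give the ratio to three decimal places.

1.618

The ratio satisfies 1.170 × r⁴ = 8.019, so r = (8.019 / 1.170)^(1/4).
r = 6.8538^(1/4) ≈ 1.6180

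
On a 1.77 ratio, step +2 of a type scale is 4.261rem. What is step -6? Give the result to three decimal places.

4.261 ÷ 1.77⁸ = 4.261 ÷ 96.33545 ≈ 0.044

0.044rem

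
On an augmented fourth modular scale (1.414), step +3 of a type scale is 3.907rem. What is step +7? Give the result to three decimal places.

15.619rem

3.907 × 1.414⁴ = 3.907 × 3.99758 ≈ 15.619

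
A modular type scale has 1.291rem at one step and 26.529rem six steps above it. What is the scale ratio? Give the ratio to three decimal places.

1.655

r⁶ = 26.529 / 1.291, so r = (26.529/1.291)^(1/6).
r = 20.5492^(1/6) ≈ 1.6550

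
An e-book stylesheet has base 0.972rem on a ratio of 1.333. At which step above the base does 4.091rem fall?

1.333ⁿ = 4.091 / 0.972 = 4.2088
n = ln(4.2088) / ln(1.333) = 1.4372 / 0.2874 ≈ 5.00

5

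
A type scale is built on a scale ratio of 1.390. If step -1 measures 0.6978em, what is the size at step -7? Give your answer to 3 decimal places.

Moving from step -1 to step -7 is 6 steps down, so divide by r⁶.
0.6978 ÷ 1.390⁶ = 0.6978 ÷ 7.21255 ≈ 0.097

0.097em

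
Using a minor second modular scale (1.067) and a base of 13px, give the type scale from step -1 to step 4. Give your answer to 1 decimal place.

Step -1: 13.0 ÷ 1.067 = 12.2
Step 0: 13px
Step 1: 13.0 × 1.067 = 13.9
Step 2: 13.0 × 1.067² = 14.8
Step 3: 13.0 × 1.067³ = 15.8
Step 4: 13.0 × 1.067⁴ = 16.9

12.2px, 13.0px, 13.9px, 14.8px, 15.8px, 16.9px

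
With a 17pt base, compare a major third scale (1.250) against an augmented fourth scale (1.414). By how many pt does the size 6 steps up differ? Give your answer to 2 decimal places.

71.03pt

Major third: 17.0 × 1.250⁶ = 64.8499pt
Augmented fourth: 17.0 × 1.414⁶ = 135.8768pt
Difference: 135.8768 − 64.8499 = 71.0269pt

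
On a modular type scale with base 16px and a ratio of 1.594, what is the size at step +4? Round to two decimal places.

103.29px

16.0 × 1.594⁴ = 16.0 × 6.45585 ≈ 103.29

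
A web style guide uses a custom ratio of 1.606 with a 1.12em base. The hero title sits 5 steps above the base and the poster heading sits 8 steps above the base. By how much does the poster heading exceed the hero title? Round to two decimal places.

37.60em

Step 5: 1.12 × 1.606⁵ = 11.9659em
Step 8: 1.12 × 1.606⁸ = 49.5658em
Difference: 49.5658 − 11.9659 = 37.5999em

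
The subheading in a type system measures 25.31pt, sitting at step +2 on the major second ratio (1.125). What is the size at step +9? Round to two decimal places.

57.72pt

The gap is 9 − (2) = 7 steps, so the factor is 1.125^7.
25.31 × 1.125⁷ = 25.31 × 2.28070 ≈ 57.724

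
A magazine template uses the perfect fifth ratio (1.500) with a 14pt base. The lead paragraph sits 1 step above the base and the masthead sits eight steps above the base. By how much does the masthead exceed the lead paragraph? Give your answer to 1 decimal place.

337.8pt

Step 1: 14.0 × 1.500 = 21.000pt
Step 8: 14.0 × 1.500⁸ = 358.805pt
Difference: 358.805 − 21.000 = 337.805pt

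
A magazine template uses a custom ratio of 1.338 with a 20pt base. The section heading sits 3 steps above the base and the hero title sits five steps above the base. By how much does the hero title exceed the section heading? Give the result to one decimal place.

Step 3: 20.0 × 1.338³ = 47.907pt
Step 5: 20.0 × 1.338⁵ = 85.765pt
Difference: 85.765 − 47.907 = 37.858pt

37.9pt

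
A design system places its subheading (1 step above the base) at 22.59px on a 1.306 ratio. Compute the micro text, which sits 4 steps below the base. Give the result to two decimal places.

The gap is -4 − (1) = -5 steps, so the factor is 1.306^-5.
22.59 ÷ 1.306⁵ = 22.59 ÷ 3.79941 ≈ 5.946

5.95px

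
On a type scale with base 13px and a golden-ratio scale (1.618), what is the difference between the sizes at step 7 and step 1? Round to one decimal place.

Step 1: 13.0 × 1.618 = 21.034px
Step 7: 13.0 × 1.618⁷ = 377.392px
Difference: 377.392 − 21.034 = 356.358px

356.4px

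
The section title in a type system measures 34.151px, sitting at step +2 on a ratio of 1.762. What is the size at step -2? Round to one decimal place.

3.5px

The gap is -2 − (2) = -4 steps, so the factor is 1.762^-4.
34.151 ÷ 1.762⁴ = 34.151 ÷ 9.63881 ≈ 3.543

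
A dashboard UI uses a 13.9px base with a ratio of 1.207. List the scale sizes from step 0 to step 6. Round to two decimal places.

Step 0: 13.9px
Step 1: 13.9 × 1.207 = 16.78
Step 2: 13.9 × 1.207² = 20.25
Step 3: 13.9 × 1.207³ = 24.44
Step 4: 13.9 × 1.207⁴ = 29.50
Step 5: 13.9 × 1.207⁵ = 35.61
Step 6: 13.9 × 1.207⁶ = 42.98

13.90px, 16.78px, 20.25px, 24.44px, 29.50px, 35.61px, 42.98px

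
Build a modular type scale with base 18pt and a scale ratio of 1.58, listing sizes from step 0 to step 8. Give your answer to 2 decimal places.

Step 0: 18pt
Step 1: 18.0 × 1.58 = 28.44
Step 2: 18.0 × 1.58² = 44.94
Step 3: 18.0 × 1.58³ = 71.00
Step 4: 18.0 × 1.58⁴ = 112.18
Step 5: 18.0 × 1.58⁵ = 177.24
Step 6: 18.0 × 1.58⁶ = 280.04
Step 7: 18.0 × 1.58⁷ = 442.46
Step 8: 18.0 × 1.58⁸ = 699.08

18.00pt, 28.44pt, 44.94pt, 71.00pt, 112.18pt, 177.24pt, 280.04pt, 442.46pt, 699.08pt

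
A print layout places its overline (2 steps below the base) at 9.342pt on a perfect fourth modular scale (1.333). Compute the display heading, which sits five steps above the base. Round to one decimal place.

Moving from step -2 to step +5 is 7 steps up, so multiply by r⁷.
9.342 × 1.333⁷ = 9.342 × 7.47844 ≈ 69.864

69.9pt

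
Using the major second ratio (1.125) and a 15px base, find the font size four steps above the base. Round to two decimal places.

Every step multiplies by the scale ratio.
15.0 × 1.125⁴ = 15.0 × 1.60181 ≈ 24.03

24.03px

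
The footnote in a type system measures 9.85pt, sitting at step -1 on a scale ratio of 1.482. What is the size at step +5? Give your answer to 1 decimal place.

104.4pt

Moving from step -1 to step +5 is 6 steps up, so multiply by r⁶.
9.85 × 1.482⁶ = 9.85 × 10.59471 ≈ 104.358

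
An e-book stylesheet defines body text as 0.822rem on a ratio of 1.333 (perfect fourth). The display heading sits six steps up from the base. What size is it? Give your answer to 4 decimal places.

4.6116rem

A modular type scale is a geometric sequence: sizeₙ = base × rⁿ.
0.822 × 1.333⁶ = 0.822 × 5.61023 ≈ 4.6116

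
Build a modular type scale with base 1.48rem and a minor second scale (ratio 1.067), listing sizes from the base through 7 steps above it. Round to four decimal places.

1.4800rem, 1.5792rem, 1.6850rem, 1.7979rem, 1.9183rem, 2.0468rem, 2.1840rem, 2.3303rem

Step 0: 1.48rem
Step 1: 1.48 × 1.067 = 1.5792
Step 2: 1.48 × 1.067² = 1.6850
Step 3: 1.48 × 1.067³ = 1.7979
Step 4: 1.48 × 1.067⁴ = 1.9183
Step 5: 1.48 × 1.067⁵ = 2.0468
Step 6: 1.48 × 1.067⁶ = 2.1840
Step 7: 1.48 × 1.067⁷ = 2.3303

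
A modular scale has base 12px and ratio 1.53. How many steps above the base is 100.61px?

5

1.53ⁿ = 100.61 / 12 = 8.3842
n = ln(8.3842) / ln(1.53) = 2.1263 / 0.4253 ≈ 5.00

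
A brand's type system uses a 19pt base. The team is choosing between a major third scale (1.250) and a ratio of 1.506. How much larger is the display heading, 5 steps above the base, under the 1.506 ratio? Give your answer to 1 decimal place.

Major third: 19.0 × 1.250⁵ = 57.983pt
At 1.506: 19.0 × 1.506⁵ = 147.190pt
Difference: 147.190 − 57.983 = 89.207pt

89.2pt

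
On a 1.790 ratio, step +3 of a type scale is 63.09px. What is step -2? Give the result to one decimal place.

63.09 ÷ 1.790⁵ = 63.09 ÷ 18.37660 ≈ 3.433

3.4px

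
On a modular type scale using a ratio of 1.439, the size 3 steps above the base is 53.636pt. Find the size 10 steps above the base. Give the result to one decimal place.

53.636 × 1.439⁷ = 53.636 × 12.77690 ≈ 685.302

685.3pt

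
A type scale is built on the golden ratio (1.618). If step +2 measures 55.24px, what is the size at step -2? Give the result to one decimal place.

The gap is -2 − (2) = -4 steps, so the factor is 1.618^-4.
55.24 ÷ 1.618⁴ = 55.24 ÷ 6.85353 ≈ 8.060

8.1px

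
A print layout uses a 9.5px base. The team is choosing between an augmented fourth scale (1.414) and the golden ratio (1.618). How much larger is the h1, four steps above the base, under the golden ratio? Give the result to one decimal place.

27.1px

Augmented fourth: 9.5 × 1.414⁴ = 37.977px
Golden ratio: 9.5 × 1.618⁴ = 65.108px
Difference: 65.108 − 37.977 = 27.131px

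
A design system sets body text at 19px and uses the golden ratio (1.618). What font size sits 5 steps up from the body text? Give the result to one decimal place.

210.7px

19.0 × 1.618⁵ = 19.0 × 11.08901 ≈ 210.69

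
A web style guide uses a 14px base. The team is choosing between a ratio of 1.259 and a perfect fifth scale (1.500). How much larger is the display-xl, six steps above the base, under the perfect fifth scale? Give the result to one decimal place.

103.7px

At 1.259: 14.0 × 1.259⁶ = 55.755px
Perfect fifth: 14.0 × 1.500⁶ = 159.469px
Difference: 159.469 − 55.755 = 103.714px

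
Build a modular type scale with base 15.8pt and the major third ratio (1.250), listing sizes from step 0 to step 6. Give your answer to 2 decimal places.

Step 0: 15.8pt
Step 1: 15.8 × 1.250 = 19.75
Step 2: 15.8 × 1.250² = 24.69
Step 3: 15.8 × 1.250³ = 30.86
Step 4: 15.8 × 1.250⁴ = 38.57
Step 5: 15.8 × 1.250⁵ = 48.22
Step 6: 15.8 × 1.250⁶ = 60.27

15.80pt, 19.75pt, 24.69pt, 30.86pt, 38.57pt, 48.22pt, 60.27pt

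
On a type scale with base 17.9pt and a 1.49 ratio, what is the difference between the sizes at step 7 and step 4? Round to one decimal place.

Step 4: 17.9 × 1.49⁴ = 88.226pt
Step 7: 17.9 × 1.49⁷ = 291.848pt
Difference: 291.848 − 88.226 = 203.622pt

203.6pt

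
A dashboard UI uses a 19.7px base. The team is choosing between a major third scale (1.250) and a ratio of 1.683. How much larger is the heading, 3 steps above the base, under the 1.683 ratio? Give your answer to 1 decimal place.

Major third: 19.7 × 1.250³ = 38.477px
At 1.683: 19.7 × 1.683³ = 93.911px
Difference: 93.911 − 38.477 = 55.434px

55.4px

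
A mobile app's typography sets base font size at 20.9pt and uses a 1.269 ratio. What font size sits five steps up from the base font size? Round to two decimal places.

20.9 × 1.269⁵ = 20.9 × 3.29085 ≈ 68.78

68.78pt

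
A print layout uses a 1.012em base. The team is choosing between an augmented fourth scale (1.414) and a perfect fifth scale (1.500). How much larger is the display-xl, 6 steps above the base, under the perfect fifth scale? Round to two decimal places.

Augmented fourth: 1.012 × 1.414⁶ = 8.0887em
Perfect fifth: 1.012 × 1.500⁶ = 11.5273em
Difference: 11.5273 − 8.0887 = 3.4386em

3.44em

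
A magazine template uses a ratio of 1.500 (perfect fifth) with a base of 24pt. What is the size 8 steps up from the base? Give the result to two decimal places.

24.0 × 1.500⁸ = 24.0 × 25.62891 ≈ 615.09

615.09pt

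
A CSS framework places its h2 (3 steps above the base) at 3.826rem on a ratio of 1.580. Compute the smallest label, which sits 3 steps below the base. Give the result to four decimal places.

3.826 ÷ 1.580⁶ = 3.826 ÷ 15.55760 ≈ 0.2459

0.2459rem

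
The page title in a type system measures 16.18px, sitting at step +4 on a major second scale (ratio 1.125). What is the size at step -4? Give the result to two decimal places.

6.31px

16.18 ÷ 1.125⁸ = 16.18 ÷ 2.56578 ≈ 6.306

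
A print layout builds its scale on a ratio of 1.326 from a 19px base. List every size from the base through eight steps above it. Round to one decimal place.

Step 0: 19px
Step 1: 19.0 × 1.326 = 25.2
Step 2: 19.0 × 1.326² = 33.4
Step 3: 19.0 × 1.326³ = 44.3
Step 4: 19.0 × 1.326⁴ = 58.7
Step 5: 19.0 × 1.326⁵ = 77.9
Step 6: 19.0 × 1.326⁶ = 103.3
Step 7: 19.0 × 1.326⁷ = 136.9
Step 8: 19.0 × 1.326⁸ = 181.6

19.0px, 25.2px, 33.4px, 44.3px, 58.7px, 77.9px, 103.3px, 136.9px, 181.6px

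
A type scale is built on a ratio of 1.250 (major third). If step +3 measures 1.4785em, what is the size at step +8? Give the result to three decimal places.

4.512em

1.4785 × 1.250⁵ = 1.4785 × 3.05176 ≈ 4.512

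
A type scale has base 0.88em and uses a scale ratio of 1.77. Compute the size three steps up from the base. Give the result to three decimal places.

4.880em

Every step multiplies by the scale ratio.
0.88 × 1.77³ = 0.88 × 5.54523 ≈ 4.880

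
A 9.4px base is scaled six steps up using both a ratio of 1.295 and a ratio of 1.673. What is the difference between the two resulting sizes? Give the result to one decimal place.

At 1.295: 9.4 × 1.295⁶ = 44.335px
At 1.673: 9.4 × 1.673⁶ = 206.112px
Difference: 206.112 − 44.335 = 161.777px

161.8px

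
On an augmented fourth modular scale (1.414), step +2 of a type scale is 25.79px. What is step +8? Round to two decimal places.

206.13px

Moving from step +2 to step +8 is 6 steps up, so multiply by r⁶.
25.79 × 1.414⁶ = 25.79 × 7.99275 ≈ 206.133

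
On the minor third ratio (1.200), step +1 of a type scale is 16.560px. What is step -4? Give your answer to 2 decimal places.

Moving from step +1 to step -4 is 5 steps down, so divide by r⁵.
16.560 ÷ 1.200⁵ = 16.560 ÷ 2.48832 ≈ 6.655

6.66px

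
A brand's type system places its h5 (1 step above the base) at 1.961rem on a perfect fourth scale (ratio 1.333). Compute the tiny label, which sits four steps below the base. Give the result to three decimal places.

1.961 ÷ 1.333⁵ = 1.961 ÷ 4.20873 ≈ 0.466

0.466rem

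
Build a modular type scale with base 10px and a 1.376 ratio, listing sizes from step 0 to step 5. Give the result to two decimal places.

Step 0: 10px
Step 1: 10.0 × 1.376 = 13.76
Step 2: 10.0 × 1.376² = 18.93
Step 3: 10.0 × 1.376³ = 26.05
Step 4: 10.0 × 1.376⁴ = 35.85
Step 5: 10.0 × 1.376⁵ = 49.33

10.00px, 13.76px, 18.93px, 26.05px, 35.85px, 49.33px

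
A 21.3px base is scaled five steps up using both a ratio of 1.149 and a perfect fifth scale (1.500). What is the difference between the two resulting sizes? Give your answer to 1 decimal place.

At 1.149: 21.3 × 1.149⁵ = 42.656px
Perfect fifth: 21.3 × 1.500⁵ = 161.747px
Difference: 161.747 − 42.656 = 119.091px

119.1px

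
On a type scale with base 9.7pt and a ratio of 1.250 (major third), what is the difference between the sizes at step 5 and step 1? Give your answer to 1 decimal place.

Step 1: 9.7 × 1.250 = 12.125pt
Step 5: 9.7 × 1.250⁵ = 29.602pt
Difference: 29.602 − 12.125 = 17.477pt

17.5pt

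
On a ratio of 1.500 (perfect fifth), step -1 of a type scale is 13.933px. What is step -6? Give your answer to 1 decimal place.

1.8px

The gap is -6 − (-1) = -5 steps, so the factor is 1.500^-5.
13.933 ÷ 1.500⁵ = 13.933 ÷ 7.59375 ≈ 1.835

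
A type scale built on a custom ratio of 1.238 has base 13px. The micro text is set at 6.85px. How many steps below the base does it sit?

1.238ⁿ = 13 / 6.85 = 1.8978
n = ln(1.8978) / ln(1.238) = 0.6407 / 0.2135 ≈ 3.00

3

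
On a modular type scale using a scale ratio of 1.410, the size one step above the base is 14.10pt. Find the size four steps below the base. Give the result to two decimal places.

2.53pt

14.10 ÷ 1.410⁵ = 14.10 ÷ 5.57308 ≈ 2.530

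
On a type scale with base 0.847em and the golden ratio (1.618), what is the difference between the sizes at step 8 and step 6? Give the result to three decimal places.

24.587em

Step 6: 0.847 × 1.618⁶ = 15.19688em
Step 8: 0.847 × 1.618⁸ = 39.78428em
Difference: 39.78428 − 15.19688 = 24.58740em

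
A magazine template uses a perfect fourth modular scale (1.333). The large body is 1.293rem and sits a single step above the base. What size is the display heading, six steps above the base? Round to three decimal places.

1.293 × 1.333⁵ = 1.293 × 4.20873 ≈ 5.442

5.442rem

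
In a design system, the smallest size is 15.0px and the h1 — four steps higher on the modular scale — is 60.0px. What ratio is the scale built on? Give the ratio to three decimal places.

1.414

The ratio satisfies 15.0 × r⁴ = 60.0, so r = (60.0 / 15.0)^(1/4).
r = 4.0000^(1/4) ≈ 1.4142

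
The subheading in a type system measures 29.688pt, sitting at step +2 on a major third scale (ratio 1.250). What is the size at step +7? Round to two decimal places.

The gap is 7 − (2) = 5 steps, so the factor is 1.250^5.
29.688 × 1.250⁵ = 29.688 × 3.05176 ≈ 90.601

90.60pt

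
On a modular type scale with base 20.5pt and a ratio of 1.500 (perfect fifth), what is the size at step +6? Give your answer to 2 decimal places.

A modular type scale is a geometric sequence: sizeₙ = base × rⁿ.
20.5 × 1.500⁶ = 20.5 × 11.39062 ≈ 233.51

233.51pt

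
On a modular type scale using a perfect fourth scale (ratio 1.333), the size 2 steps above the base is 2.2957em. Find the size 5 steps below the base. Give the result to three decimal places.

0.307em

2.2957 ÷ 1.333⁷ = 2.2957 ÷ 7.47844 ≈ 0.307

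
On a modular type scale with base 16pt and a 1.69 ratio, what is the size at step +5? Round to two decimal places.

220.57pt

16.0 × 1.69⁵ = 16.0 × 13.78585 ≈ 220.57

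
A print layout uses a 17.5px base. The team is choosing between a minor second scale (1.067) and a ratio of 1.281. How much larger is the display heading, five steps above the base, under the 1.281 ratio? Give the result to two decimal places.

Minor second: 17.5 × 1.067⁵ = 24.2025px
At 1.281: 17.5 × 1.281⁵ = 60.3648px
Difference: 60.3648 − 24.2025 = 36.1623px

36.16px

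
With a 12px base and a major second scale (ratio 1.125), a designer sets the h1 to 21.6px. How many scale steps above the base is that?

1.125ⁿ = 21.6 / 12 = 1.8000
n = ln(1.8000) / ln(1.125) = 0.5878 / 0.1178 ≈ 4.99

5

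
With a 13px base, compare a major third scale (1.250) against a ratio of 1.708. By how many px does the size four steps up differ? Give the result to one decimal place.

Major third: 13.0 × 1.250⁴ = 31.738px
At 1.708: 13.0 × 1.708⁴ = 110.636px
Difference: 110.636 − 31.738 = 78.898px

78.9px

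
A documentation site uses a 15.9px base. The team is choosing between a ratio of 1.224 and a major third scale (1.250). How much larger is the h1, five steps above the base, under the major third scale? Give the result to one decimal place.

4.8px

At 1.224: 15.9 × 1.224⁵ = 43.682px
Major third: 15.9 × 1.250⁵ = 48.523px
Difference: 48.523 − 43.682 = 4.841px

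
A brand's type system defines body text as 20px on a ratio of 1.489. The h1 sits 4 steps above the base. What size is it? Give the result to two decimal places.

98.31px

A modular type scale is a geometric sequence: sizeₙ = base × rⁿ.
20.0 × 1.489⁴ = 20.0 × 4.91563 ≈ 98.31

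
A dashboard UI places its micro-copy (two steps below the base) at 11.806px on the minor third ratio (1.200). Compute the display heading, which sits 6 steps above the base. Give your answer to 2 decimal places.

50.76px

11.806 × 1.200⁸ = 11.806 × 4.29982 ≈ 50.764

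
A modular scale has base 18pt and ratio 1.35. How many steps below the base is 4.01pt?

5

1.35ⁿ = 18 / 4.01 = 4.4888
n = ln(4.4888) / ln(1.35) = 1.5016 / 0.3001 ≈ 5.00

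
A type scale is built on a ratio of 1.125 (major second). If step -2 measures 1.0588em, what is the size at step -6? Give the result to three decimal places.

The gap is -6 − (-2) = -4 steps, so the factor is 1.125^-4.
1.0588 ÷ 1.125⁴ = 1.0588 ÷ 1.60181 ≈ 0.661

0.661em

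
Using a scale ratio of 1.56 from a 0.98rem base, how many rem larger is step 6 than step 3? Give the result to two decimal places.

10.40rem

Step 3: 0.98 × 1.56³ = 3.7205rem
Step 6: 0.98 × 1.56⁶ = 14.1245rem
Difference: 14.1245 − 3.7205 = 10.4040rem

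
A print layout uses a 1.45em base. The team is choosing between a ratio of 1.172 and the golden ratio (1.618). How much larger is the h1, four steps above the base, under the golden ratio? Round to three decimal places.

At 1.172: 1.45 × 1.172⁴ = 2.73576em
Golden ratio: 1.45 × 1.618⁴ = 9.93761em
Difference: 9.93761 − 2.73576 = 7.20185em

7.202em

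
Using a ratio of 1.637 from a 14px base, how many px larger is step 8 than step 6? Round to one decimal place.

Step 6: 14.0 × 1.637⁶ = 269.414px
Step 8: 14.0 × 1.637⁸ = 721.967px
Difference: 721.967 − 269.414 = 452.553px

452.6px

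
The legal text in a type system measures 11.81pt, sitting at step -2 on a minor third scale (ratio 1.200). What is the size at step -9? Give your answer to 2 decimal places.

3.30pt

The gap is -9 − (-2) = -7 steps, so the factor is 1.200^-7.
11.81 ÷ 1.200⁷ = 11.81 ÷ 3.58318 ≈ 3.296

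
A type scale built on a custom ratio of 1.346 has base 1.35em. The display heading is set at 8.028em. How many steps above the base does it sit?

1.346ⁿ = 8.028 / 1.35 = 5.9467
n = ln(5.9467) / ln(1.346) = 1.7828 / 0.2971 ≈ 6.00

6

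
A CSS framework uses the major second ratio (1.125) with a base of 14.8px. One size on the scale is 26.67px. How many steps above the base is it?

5

1.125ⁿ = 26.67 / 14.8 = 1.8020
n = ln(1.8020) / ln(1.125) = 0.5889 / 0.1178 ≈ 5.00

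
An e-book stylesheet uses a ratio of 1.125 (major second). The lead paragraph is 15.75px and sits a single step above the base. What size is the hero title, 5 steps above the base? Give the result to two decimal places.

25.23px

15.75 × 1.125⁴ = 15.75 × 1.60181 ≈ 25.228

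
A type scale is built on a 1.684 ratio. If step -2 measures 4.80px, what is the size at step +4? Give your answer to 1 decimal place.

The gap is 4 − (-2) = 6 steps, so the factor is 1.684^6.
4.80 × 1.684⁶ = 4.80 × 22.80618 ≈ 109.470

109.5px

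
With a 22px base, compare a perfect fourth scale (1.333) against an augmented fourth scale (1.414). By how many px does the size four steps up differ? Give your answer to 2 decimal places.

Perfect fourth: 22.0 × 1.333⁴ = 69.4614px
Augmented fourth: 22.0 × 1.414⁴ = 87.9469px
Difference: 87.9469 − 69.4614 = 18.4855px

18.49px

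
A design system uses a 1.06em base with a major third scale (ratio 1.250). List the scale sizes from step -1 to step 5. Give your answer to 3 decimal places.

Step -1: 1.06 ÷ 1.250 = 0.848
Step 0: 1.06em
Step 1: 1.06 × 1.250 = 1.325
Step 2: 1.06 × 1.250² = 1.656
Step 3: 1.06 × 1.250³ = 2.070
Step 4: 1.06 × 1.250⁴ = 2.588
Step 5: 1.06 × 1.250⁵ = 3.235

0.848em, 1.060em, 1.325em, 1.656em, 2.070em, 2.588em, 3.235em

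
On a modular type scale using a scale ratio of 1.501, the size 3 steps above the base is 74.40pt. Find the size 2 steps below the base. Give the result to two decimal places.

74.40 ÷ 1.501⁵ = 74.40 ÷ 7.61910 ≈ 9.765

9.76pt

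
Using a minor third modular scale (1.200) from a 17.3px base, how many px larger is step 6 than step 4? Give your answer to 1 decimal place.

15.8px

Step 4: 17.3 × 1.200⁴ = 35.873px
Step 6: 17.3 × 1.200⁶ = 51.658px
Difference: 51.658 − 35.873 = 15.785px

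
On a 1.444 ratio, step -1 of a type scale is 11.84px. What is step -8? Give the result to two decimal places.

11.84 ÷ 1.444⁷ = 11.84 ÷ 13.09093 ≈ 0.904

0.90px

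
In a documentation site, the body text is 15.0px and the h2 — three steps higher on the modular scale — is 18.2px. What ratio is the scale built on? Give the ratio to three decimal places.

r³ = 18.2 / 15.0, so r = (18.2/15.0)^(1/3).
r = 1.2133^(1/3) ≈ 1.0666

1.067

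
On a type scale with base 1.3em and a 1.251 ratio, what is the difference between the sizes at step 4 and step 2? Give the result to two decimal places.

Step 2: 1.3 × 1.251² = 2.0345em
Step 4: 1.3 × 1.251⁴ = 3.1840em
Difference: 3.1840 − 2.0345 = 1.1495em

1.15em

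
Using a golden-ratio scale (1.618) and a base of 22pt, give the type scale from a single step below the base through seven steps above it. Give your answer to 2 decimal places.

13.60pt, 22.00pt, 35.60pt, 57.59pt, 93.19pt, 150.78pt, 243.96pt, 394.72pt, 638.66pt

Step -1: 22.0 ÷ 1.618 = 13.60
Step 0: 22pt
Step 1: 22.0 × 1.618 = 35.60
Step 2: 22.0 × 1.618² = 57.59
Step 3: 22.0 × 1.618³ = 93.19
Step 4: 22.0 × 1.618⁴ = 150.78
Step 5: 22.0 × 1.618⁵ = 243.96
Step 6: 22.0 × 1.618⁶ = 394.72
Step 7: 22.0 × 1.618⁷ = 638.66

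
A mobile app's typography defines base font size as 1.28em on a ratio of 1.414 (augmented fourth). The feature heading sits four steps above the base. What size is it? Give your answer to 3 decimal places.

Each step on a modular scale multiplies by the ratio, so the size n steps from the base is base × ratioⁿ.
1.28 × 1.414⁴ = 1.28 × 3.99758 ≈ 5.117

5.117em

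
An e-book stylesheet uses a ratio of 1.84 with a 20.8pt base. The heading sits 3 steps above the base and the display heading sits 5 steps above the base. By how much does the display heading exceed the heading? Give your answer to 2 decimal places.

Step 3: 20.8 × 1.84³ = 129.5737pt
Step 5: 20.8 × 1.84⁵ = 438.6847pt
Difference: 438.6847 − 129.5737 = 309.1110pt

309.11pt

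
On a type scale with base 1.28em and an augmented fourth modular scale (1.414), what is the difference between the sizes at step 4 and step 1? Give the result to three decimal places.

3.307em

Step 1: 1.28 × 1.414 = 1.80992em
Step 4: 1.28 × 1.414⁴ = 5.11691em
Difference: 5.11691 − 1.80992 = 3.30699em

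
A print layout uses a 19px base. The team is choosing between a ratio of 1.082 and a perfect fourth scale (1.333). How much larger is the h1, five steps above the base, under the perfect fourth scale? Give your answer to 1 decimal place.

51.8px

At 1.082: 19.0 × 1.082⁵ = 28.177px
Perfect fourth: 19.0 × 1.333⁵ = 79.966px
Difference: 79.966 − 28.177 = 51.789px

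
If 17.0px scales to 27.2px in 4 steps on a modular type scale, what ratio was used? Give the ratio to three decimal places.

1.125

The ratio satisfies 17.0 × r⁴ = 27.2, so r = (27.2 / 17.0)^(1/4).
r = 1.6000^(1/4) ≈ 1.1247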